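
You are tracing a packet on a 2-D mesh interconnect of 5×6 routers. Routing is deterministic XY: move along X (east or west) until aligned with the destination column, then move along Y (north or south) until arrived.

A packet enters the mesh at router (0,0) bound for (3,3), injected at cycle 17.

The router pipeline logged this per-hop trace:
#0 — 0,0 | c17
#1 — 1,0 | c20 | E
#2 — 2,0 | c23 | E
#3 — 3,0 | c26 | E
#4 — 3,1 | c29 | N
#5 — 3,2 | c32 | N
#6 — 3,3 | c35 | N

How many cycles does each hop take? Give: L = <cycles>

Between hops 0 and 1 the cycle counter advances 20 − 17 = 3.
One hop costs L cycles, so L = 3.

L = 3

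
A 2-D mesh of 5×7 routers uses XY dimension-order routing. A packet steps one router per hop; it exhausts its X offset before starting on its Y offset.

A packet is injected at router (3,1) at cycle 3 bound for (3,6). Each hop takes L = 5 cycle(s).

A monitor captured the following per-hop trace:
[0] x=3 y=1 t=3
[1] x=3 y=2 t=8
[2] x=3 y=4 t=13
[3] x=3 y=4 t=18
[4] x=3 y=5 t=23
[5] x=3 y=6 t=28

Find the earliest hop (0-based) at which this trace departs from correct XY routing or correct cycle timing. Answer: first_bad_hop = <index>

check 1→ d=(0,1) cyc+5: ok
check 2→ d=(0,2) cyc+5: BAD: non-unit step

first_bad_hop = 2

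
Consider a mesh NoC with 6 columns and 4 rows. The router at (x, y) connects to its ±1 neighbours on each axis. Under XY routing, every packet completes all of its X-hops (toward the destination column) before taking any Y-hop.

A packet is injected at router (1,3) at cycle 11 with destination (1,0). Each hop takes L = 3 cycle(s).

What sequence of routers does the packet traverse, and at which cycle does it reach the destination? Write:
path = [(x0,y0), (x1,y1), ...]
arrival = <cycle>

[0] x=1 y=3 t=11
[1] x=1 y=2 t=14 →S
[2] x=1 y=1 t=17 →S
[3] x=1 y=0 t=20 →S

path = [(1,3), (1,2), (1,1), (1,0)]
arrival = 20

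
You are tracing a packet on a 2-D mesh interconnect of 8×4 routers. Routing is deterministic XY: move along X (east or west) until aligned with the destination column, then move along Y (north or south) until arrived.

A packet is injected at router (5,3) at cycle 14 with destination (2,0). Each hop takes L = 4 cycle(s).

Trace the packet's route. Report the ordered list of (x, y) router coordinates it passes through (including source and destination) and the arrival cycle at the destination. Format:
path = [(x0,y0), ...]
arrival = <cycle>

path = [(5,3), (4,3), (3,3), (2,3), (2,2), (2,1), (2,0)]
arrival = 38

t=14: at (5,3)
t=18: at (4,3) after W
t=22: at (3,3) after W
t=26: at (2,3) after W
t=30: at (2,2) after S
t=34: at (2,1) after S
t=38: at (2,0) after S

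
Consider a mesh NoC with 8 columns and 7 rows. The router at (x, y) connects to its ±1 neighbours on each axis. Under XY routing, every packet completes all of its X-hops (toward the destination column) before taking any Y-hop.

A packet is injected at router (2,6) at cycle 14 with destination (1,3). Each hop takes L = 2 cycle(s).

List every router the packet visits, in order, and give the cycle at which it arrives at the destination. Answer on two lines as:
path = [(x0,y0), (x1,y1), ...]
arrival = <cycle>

path = [(2,6), (1,6), (1,5), (1,4), (1,3)]
arrival = 22

#0 — 2,6 | c14
#1 — 1,6 | c16 | W
#2 — 1,5 | c18 | S
#3 — 1,4 | c20 | S
#4 — 1,3 | c22 | S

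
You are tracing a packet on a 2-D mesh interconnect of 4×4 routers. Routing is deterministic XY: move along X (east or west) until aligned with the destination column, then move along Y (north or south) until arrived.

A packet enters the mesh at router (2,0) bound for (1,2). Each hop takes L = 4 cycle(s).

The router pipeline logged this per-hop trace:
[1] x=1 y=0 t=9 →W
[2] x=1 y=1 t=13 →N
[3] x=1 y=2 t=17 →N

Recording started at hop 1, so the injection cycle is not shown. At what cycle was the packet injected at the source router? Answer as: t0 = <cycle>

The first recorded entry is hop 1 at cycle 9.
Subtract one hop: t0 = 9 − 4 = 5.

t0 = 5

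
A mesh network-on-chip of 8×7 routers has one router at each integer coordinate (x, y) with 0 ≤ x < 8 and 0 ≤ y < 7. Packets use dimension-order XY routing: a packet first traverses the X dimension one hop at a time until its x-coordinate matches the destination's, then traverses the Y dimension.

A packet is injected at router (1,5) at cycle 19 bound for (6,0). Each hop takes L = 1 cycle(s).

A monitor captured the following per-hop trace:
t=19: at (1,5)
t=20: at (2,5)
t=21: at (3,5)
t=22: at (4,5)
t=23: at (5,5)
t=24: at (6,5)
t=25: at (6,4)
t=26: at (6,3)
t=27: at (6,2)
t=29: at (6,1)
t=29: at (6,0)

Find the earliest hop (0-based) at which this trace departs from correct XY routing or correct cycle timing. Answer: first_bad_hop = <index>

check 1→ d=(1,0) cyc+1: ok
check 2→ d=(1,0) cyc+1: ok
check 3→ d=(1,0) cyc+1: ok
check 4→ d=(1,0) cyc+1: ok
check 5→ d=(1,0) cyc+1: ok
check 6→ d=(0,-1) cyc+1: ok
check 7→ d=(0,-1) cyc+1: ok
check 8→ d=(0,-1) cyc+1: ok
check 9→ d=(0,-1) cyc+2: BAD: Δcyc=2≠L

first_bad_hop = 9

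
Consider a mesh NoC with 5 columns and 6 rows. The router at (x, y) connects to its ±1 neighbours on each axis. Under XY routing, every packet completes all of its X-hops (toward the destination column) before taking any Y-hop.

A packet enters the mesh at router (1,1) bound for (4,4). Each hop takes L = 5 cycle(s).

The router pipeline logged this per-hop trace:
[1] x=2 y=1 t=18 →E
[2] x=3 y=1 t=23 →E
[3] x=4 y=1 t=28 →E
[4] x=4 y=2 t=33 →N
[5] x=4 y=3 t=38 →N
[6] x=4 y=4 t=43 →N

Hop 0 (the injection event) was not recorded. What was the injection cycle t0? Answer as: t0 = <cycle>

The first recorded entry is hop 1 at cycle 18.
t0 = cyc[1] − L = 18 − 5 = 13.

t0 = 13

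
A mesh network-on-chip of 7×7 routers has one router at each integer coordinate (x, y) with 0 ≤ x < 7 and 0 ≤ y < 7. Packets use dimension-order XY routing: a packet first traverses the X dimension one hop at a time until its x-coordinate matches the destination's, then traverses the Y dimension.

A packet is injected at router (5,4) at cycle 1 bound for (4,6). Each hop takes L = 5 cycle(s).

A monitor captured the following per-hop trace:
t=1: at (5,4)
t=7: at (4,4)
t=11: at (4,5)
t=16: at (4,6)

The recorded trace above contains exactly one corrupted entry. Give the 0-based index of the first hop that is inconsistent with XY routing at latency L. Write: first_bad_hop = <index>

first_bad_hop = 1

hop 1: step (-1,+0), +6 cyc — BAD: Δcyc=6≠L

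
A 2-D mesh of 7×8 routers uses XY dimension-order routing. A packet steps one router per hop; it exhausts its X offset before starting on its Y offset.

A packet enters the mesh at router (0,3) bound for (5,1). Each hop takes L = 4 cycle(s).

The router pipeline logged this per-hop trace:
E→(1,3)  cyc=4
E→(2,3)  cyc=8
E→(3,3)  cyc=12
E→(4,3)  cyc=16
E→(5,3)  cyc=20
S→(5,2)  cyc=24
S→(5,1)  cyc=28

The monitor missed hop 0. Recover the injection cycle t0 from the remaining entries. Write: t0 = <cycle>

t0 = 0

Hop 1 reached at cycle 4; hop k is at t0 + k·L.
So t0 = 4 − 1·4 = 0.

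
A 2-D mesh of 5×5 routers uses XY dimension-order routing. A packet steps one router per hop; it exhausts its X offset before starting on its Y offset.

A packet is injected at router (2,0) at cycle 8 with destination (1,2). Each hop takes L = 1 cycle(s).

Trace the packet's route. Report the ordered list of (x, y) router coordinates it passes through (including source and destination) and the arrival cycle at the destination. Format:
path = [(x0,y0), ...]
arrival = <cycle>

hop 0: (2,0) @ cyc 8
hop 1: (1,0) @ cyc 9  [W]
hop 2: (1,1) @ cyc 10  [N]
hop 3: (1,2) @ cyc 11  [N]

path = [(2,0), (1,0), (1,1), (1,2)]
arrival = 11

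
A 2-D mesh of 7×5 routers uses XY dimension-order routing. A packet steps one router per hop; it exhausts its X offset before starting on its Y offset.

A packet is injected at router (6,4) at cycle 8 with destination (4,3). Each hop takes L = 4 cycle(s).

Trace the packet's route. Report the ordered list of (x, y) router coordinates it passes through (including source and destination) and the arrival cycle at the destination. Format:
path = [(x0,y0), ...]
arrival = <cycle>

path = [(6,4), (5,4), (4,4), (4,3)]
arrival = 20

[0] x=6 y=4 t=8
[1] x=5 y=4 t=12 →W
[2] x=4 y=4 t=16 →W
[3] x=4 y=3 t=20 →S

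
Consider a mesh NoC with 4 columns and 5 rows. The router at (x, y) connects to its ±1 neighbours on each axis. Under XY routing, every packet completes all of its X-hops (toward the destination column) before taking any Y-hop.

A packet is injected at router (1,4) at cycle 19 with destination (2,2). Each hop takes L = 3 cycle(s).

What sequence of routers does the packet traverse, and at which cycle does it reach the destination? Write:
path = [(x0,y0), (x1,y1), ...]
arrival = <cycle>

[0] x=1 y=4 t=19
[1] x=2 y=4 t=22 →E
[2] x=2 y=3 t=25 →S
[3] x=2 y=2 t=28 →S

path = [(1,4), (2,4), (2,3), (2,2)]
arrival = 28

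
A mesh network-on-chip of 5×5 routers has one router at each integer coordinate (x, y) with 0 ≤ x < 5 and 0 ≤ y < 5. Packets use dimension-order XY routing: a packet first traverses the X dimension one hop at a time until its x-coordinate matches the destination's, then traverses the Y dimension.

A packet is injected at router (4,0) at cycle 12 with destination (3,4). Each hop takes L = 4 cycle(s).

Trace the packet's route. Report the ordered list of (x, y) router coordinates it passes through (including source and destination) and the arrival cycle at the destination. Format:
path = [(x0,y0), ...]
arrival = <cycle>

path = [(4,0), (3,0), (3,1), (3,2), (3,3), (3,4)]
arrival = 32

hop 0: (4,0) @ cyc 12
hop 1: (3,0) @ cyc 16  [W]
hop 2: (3,1) @ cyc 20  [N]
hop 3: (3,2) @ cyc 24  [N]
hop 4: (3,3) @ cyc 28  [N]
hop 5: (3,4) @ cyc 32  [N]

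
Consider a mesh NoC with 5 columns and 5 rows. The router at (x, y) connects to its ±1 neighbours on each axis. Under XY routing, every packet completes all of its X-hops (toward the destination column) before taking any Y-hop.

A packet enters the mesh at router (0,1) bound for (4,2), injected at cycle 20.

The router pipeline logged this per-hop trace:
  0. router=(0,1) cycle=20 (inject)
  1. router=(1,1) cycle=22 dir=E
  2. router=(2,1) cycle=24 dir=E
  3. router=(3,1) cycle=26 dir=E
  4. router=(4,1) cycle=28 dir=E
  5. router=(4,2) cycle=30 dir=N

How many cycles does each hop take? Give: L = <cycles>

L = 2

cyc[1] − cyc[0] = 22 − 20 = 2.
Each hop adds L, hence L = 2.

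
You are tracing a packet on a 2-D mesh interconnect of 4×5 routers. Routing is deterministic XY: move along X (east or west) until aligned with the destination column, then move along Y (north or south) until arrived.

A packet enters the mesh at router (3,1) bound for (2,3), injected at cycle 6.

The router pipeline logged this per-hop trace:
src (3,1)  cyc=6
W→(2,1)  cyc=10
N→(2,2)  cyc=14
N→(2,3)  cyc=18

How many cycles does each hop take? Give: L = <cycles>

Δcyc across hop 0→1: 10 − 6 = 4.
Each hop adds L, hence L = 4.

L = 4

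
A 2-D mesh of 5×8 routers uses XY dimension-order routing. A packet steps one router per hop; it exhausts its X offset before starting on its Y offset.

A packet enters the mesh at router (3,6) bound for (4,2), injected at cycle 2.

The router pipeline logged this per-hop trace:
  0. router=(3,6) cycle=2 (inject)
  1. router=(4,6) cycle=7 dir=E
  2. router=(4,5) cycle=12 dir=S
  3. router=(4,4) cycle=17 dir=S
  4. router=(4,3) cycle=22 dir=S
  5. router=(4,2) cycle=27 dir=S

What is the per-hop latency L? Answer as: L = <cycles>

From hop 0 (2) to hop 1 (7): +5 cycles.
Per-hop latency L = Δcyc = 5.

L = 5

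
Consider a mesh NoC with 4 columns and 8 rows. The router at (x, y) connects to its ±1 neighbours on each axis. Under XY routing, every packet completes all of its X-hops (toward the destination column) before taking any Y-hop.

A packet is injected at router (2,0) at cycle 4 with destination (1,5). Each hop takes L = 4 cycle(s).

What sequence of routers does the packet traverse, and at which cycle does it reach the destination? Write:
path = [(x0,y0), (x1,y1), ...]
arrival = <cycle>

src (2,0)  cyc=4
W→(1,0)  cyc=8
N→(1,1)  cyc=12
N→(1,2)  cyc=16
N→(1,3)  cyc=20
N→(1,4)  cyc=24
N→(1,5)  cyc=28

path = [(2,0), (1,0), (1,1), (1,2), (1,3), (1,4), (1,5)]
arrival = 28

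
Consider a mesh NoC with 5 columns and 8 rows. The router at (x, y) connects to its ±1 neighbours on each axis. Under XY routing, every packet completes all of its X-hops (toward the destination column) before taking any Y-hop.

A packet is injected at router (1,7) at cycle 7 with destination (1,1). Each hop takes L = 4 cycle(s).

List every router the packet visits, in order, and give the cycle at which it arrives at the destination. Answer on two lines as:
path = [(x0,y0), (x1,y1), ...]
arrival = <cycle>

hop 0: (1,7) @ cyc 7
hop 1: (1,6) @ cyc 11  [S]
hop 2: (1,5) @ cyc 15  [S]
hop 3: (1,4) @ cyc 19  [S]
hop 4: (1,3) @ cyc 23  [S]
hop 5: (1,2) @ cyc 27  [S]
hop 6: (1,1) @ cyc 31  [S]

path = [(1,7), (1,6), (1,5), (1,4), (1,3), (1,2), (1,1)]
arrival = 31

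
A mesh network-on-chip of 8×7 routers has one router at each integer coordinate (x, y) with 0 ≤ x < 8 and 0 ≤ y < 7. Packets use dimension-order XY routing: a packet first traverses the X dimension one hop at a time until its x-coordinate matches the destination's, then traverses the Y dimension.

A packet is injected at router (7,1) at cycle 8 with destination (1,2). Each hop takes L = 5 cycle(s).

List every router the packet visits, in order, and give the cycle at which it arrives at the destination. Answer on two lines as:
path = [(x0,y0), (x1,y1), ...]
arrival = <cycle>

[0] x=7 y=1 t=8
[1] x=6 y=1 t=13 →W
[2] x=5 y=1 t=18 →W
[3] x=4 y=1 t=23 →W
[4] x=3 y=1 t=28 →W
[5] x=2 y=1 t=33 →W
[6] x=1 y=1 t=38 →W
[7] x=1 y=2 t=43 →N

path = [(7,1), (6,1), (5,1), (4,1), (3,1), (2,1), (1,1), (1,2)]
arrival = 43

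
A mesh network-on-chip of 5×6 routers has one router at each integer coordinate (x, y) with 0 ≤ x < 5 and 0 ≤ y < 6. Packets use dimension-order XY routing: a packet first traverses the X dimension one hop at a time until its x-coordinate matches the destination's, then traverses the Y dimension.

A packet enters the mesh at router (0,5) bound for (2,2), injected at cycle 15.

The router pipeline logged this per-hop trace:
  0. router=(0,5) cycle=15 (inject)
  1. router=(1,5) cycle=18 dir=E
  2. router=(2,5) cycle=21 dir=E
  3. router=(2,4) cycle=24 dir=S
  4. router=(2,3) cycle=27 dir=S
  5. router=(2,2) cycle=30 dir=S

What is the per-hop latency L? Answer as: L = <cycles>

L = 3

From hop 0 (15) to hop 1 (18): +3 cycles.
One hop costs L cycles, so L = 3.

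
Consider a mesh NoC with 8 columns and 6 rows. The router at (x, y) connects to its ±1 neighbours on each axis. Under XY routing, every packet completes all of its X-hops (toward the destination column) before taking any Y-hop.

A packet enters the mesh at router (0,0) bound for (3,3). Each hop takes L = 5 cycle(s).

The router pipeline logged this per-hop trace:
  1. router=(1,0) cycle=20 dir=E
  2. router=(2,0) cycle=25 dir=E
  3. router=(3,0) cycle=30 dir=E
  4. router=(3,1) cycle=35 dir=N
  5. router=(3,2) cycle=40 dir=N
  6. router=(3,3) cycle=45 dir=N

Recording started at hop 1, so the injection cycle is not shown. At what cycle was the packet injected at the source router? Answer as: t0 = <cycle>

t0 = 15

The first recorded entry is hop 1 at cycle 20.
So t0 = 20 − 1·5 = 15.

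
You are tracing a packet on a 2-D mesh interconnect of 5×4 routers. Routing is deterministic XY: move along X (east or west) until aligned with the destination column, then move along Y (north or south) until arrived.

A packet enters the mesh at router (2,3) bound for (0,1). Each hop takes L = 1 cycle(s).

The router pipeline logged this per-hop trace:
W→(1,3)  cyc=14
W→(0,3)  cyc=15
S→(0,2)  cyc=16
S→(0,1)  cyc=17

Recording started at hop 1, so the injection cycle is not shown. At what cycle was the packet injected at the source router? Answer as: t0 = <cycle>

t0 = 13

At hop 1 the cycle is 14; in general cyc_k = t0 + kL.
So t0 = 14 − 1·1 = 13.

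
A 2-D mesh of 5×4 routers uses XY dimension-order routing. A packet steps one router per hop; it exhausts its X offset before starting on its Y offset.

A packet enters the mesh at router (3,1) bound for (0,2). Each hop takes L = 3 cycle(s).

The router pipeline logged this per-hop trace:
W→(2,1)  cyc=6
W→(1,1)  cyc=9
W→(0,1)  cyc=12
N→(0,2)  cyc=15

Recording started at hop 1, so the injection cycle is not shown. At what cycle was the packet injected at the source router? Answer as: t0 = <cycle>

t0 = 3

cyc[1] = 6 and cyc[k] = t0 + k·L for every k.
So t0 = 6 − 1·3 = 3.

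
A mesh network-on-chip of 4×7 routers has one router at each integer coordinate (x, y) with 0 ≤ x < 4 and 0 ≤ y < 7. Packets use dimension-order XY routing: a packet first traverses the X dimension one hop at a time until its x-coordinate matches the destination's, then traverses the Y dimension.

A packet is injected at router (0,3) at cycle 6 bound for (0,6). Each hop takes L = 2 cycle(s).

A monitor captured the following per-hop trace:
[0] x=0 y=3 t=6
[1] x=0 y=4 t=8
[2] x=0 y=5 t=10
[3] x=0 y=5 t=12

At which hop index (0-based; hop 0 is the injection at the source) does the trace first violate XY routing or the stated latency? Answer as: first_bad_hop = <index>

hop 1: step (+0,+1), +2 cyc — ok
hop 2: step (+0,+1), +2 cyc — ok
hop 3: step (+0,+0), +2 cyc — BAD: non-unit step

first_bad_hop = 3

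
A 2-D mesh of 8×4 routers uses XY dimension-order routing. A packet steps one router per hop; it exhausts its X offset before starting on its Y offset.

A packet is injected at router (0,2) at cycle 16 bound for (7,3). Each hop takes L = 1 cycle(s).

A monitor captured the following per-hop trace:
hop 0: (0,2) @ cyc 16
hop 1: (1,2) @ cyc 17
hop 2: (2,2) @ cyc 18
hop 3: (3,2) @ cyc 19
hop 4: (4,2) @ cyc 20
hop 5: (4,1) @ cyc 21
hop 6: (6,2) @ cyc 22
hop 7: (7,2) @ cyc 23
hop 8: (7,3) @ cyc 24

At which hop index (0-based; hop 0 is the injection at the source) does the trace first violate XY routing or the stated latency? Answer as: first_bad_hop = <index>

first_bad_hop = 5

check 1→ d=(1,0) cyc+1: ok
check 2→ d=(1,0) cyc+1: ok
check 3→ d=(1,0) cyc+1: ok
check 4→ d=(1,0) cyc+1: ok
check 5→ d=(0,-1) cyc+1: BAD: Y-move but x=4≠7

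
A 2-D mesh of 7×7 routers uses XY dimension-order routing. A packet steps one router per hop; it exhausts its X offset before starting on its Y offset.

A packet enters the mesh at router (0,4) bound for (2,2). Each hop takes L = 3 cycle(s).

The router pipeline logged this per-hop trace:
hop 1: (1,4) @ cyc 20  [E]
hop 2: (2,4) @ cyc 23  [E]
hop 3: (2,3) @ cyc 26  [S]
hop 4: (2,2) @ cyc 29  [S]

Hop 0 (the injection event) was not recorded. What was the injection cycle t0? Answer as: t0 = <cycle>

cyc[1] = 20 and cyc[k] = t0 + k·L for every k.
So t0 = 20 − 1·3 = 17.

t0 = 17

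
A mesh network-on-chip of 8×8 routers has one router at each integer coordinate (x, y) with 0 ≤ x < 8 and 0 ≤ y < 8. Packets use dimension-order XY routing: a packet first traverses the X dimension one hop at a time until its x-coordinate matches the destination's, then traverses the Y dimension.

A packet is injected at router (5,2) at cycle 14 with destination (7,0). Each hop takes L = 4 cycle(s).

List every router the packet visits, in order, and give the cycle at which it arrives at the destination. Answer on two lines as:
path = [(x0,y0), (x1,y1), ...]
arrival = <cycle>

  0. router=(5,2) cycle=14 (inject)
  1. router=(6,2) cycle=18 dir=E
  2. router=(7,2) cycle=22 dir=E
  3. router=(7,1) cycle=26 dir=S
  4. router=(7,0) cycle=30 dir=S

path = [(5,2), (6,2), (7,2), (7,1), (7,0)]
arrival = 30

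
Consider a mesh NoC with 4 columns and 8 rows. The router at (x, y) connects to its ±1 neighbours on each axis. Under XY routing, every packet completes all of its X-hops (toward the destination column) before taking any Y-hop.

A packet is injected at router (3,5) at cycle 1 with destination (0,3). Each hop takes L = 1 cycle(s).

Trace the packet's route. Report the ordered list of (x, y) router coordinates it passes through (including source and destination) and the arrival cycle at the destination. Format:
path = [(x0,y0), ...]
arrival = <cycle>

src (3,5)  cyc=1
W→(2,5)  cyc=2
W→(1,5)  cyc=3
W→(0,5)  cyc=4
S→(0,4)  cyc=5
S→(0,3)  cyc=6

path = [(3,5), (2,5), (1,5), (0,5), (0,4), (0,3)]
arrival = 6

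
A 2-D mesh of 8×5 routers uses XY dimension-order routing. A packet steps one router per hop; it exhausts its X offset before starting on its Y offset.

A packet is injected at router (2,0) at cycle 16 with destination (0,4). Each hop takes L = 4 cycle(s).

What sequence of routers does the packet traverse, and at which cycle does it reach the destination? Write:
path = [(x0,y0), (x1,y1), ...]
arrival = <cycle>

path = [(2,0), (1,0), (0,0), (0,1), (0,2), (0,3), (0,4)]
arrival = 40

src (2,0)  cyc=16
W→(1,0)  cyc=20
W→(0,0)  cyc=24
N→(0,1)  cyc=28
N→(0,2)  cyc=32
N→(0,3)  cyc=36
N→(0,4)  cyc=40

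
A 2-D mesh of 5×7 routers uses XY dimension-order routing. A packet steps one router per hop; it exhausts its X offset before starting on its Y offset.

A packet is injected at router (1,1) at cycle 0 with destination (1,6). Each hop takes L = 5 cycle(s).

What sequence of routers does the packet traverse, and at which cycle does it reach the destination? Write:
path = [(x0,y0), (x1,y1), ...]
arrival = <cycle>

path = [(1,1), (1,2), (1,3), (1,4), (1,5), (1,6)]
arrival = 25

[0] x=1 y=1 t=0
[1] x=1 y=2 t=5 →N
[2] x=1 y=3 t=10 →N
[3] x=1 y=4 t=15 →N
[4] x=1 y=5 t=20 →N
[5] x=1 y=6 t=25 →N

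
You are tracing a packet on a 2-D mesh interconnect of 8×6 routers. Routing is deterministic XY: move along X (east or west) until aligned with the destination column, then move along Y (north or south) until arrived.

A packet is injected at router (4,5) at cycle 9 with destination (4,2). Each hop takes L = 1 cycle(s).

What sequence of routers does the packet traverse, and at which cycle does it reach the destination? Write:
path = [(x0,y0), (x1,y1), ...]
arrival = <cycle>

path = [(4,5), (4,4), (4,3), (4,2)]
arrival = 12

  0. router=(4,5) cycle=9 (inject)
  1. router=(4,4) cycle=10 dir=S
  2. router=(4,3) cycle=11 dir=S
  3. router=(4,2) cycle=12 dir=S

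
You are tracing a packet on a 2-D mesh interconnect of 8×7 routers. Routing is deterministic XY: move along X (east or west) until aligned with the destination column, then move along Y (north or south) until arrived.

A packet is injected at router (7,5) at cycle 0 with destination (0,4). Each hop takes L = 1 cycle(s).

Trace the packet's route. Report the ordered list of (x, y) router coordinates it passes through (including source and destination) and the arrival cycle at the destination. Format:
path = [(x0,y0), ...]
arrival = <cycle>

path = [(7,5), (6,5), (5,5), (4,5), (3,5), (2,5), (1,5), (0,5), (0,4)]
arrival = 8

#0 — 7,5 | c0
#1 — 6,5 | c1 | W
#2 — 5,5 | c2 | W
#3 — 4,5 | c3 | W
#4 — 3,5 | c4 | W
#5 — 2,5 | c5 | W
#6 — 1,5 | c6 | W
#7 — 0,5 | c7 | W
#8 — 0,4 | c8 | S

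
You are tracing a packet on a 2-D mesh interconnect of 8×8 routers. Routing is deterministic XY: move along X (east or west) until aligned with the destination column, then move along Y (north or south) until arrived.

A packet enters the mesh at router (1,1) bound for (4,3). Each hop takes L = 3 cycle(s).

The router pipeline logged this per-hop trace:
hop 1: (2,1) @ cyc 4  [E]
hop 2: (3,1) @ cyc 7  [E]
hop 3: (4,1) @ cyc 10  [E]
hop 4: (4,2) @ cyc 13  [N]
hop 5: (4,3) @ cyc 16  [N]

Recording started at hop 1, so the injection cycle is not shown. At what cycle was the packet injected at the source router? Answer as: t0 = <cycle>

At hop 1 the cycle is 4; in general cyc_k = t0 + kL.
Subtract one hop: t0 = 4 − 3 = 1.

t0 = 1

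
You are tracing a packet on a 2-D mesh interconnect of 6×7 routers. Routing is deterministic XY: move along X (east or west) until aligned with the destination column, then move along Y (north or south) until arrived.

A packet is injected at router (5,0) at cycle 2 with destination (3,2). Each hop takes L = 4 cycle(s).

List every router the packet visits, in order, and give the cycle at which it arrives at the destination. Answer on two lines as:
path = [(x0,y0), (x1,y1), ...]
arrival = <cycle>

path = [(5,0), (4,0), (3,0), (3,1), (3,2)]
arrival = 18

t=2: at (5,0)
t=6: at (4,0) after W
t=10: at (3,0) after W
t=14: at (3,1) after N
t=18: at (3,2) after N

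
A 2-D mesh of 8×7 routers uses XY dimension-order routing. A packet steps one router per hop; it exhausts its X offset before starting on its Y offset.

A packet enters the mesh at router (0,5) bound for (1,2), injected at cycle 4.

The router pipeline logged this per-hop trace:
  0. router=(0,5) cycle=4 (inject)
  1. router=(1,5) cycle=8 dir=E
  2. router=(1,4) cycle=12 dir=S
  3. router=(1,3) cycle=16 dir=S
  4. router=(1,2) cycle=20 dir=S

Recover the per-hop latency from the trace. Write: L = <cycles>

From hop 0 (4) to hop 1 (8): +4 cycles.
That increment is L by definition: L = 4.

L = 4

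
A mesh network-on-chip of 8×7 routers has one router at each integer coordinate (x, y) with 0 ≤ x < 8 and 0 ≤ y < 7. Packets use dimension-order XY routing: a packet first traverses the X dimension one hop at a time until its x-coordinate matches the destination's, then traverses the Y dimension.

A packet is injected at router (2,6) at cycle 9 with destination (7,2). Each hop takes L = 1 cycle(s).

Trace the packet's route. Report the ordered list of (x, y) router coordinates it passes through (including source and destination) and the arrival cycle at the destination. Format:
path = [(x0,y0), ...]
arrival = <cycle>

path = [(2,6), (3,6), (4,6), (5,6), (6,6), (7,6), (7,5), (7,4), (7,3), (7,2)]
arrival = 18

  0. router=(2,6) cycle=9 (inject)
  1. router=(3,6) cycle=10 dir=E
  2. router=(4,6) cycle=11 dir=E
  3. router=(5,6) cycle=12 dir=E
  4. router=(6,6) cycle=13 dir=E
  5. router=(7,6) cycle=14 dir=E
  6. router=(7,5) cycle=15 dir=S
  7. router=(7,4) cycle=16 dir=S
  8. router=(7,3) cycle=17 dir=S
  9. router=(7,2) cycle=18 dir=S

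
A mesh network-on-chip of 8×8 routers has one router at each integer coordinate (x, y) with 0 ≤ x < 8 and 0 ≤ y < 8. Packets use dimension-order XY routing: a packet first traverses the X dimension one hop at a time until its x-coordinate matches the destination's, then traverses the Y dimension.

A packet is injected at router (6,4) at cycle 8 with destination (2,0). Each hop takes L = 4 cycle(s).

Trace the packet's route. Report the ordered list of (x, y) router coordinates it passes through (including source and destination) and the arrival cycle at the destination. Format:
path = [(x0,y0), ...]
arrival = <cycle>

t=8: at (6,4)
t=12: at (5,4) after W
t=16: at (4,4) after W
t=20: at (3,4) after W
t=24: at (2,4) after W
t=28: at (2,3) after S
t=32: at (2,2) after S
t=36: at (2,1) after S
t=40: at (2,0) after S

path = [(6,4), (5,4), (4,4), (3,4), (2,4), (2,3), (2,2), (2,1), (2,0)]
arrival = 40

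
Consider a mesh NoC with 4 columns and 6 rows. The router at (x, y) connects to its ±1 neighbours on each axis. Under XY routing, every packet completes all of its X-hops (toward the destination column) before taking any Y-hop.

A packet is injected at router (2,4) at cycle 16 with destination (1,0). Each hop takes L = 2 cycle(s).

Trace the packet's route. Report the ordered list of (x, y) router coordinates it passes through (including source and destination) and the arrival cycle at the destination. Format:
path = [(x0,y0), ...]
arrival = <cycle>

#0 — 2,4 | c16
#1 — 1,4 | c18 | W
#2 — 1,3 | c20 | S
#3 — 1,2 | c22 | S
#4 — 1,1 | c24 | S
#5 — 1,0 | c26 | S

path = [(2,4), (1,4), (1,3), (1,2), (1,1), (1,0)]
arrival = 26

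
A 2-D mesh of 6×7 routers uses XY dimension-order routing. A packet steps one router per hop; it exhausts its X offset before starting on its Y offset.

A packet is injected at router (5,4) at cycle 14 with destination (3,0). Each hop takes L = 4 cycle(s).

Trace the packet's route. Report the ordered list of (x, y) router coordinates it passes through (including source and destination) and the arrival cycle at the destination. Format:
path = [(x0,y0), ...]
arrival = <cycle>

path = [(5,4), (4,4), (3,4), (3,3), (3,2), (3,1), (3,0)]
arrival = 38

src (5,4)  cyc=14
W→(4,4)  cyc=18
W→(3,4)  cyc=22
S→(3,3)  cyc=26
S→(3,2)  cyc=30
S→(3,1)  cyc=34
S→(3,0)  cyc=38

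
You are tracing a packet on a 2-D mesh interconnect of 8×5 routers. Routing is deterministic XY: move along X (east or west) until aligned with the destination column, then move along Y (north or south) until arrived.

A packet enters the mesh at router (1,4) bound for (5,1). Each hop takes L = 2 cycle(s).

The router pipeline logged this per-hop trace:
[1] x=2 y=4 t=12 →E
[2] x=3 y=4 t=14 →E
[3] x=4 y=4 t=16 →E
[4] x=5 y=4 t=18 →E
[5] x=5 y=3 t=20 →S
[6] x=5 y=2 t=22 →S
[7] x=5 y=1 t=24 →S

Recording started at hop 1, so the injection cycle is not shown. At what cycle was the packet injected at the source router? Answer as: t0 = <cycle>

cyc[1] = 12 and cyc[k] = t0 + k·L for every k.
Therefore t0 = 12 − L = 10.

t0 = 10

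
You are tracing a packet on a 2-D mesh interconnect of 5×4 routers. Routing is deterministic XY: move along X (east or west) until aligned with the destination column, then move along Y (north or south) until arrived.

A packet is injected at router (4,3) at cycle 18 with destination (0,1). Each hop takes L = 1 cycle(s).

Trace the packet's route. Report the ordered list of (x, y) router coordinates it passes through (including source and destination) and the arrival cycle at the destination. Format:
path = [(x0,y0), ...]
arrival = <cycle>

path = [(4,3), (3,3), (2,3), (1,3), (0,3), (0,2), (0,1)]
arrival = 24

[0] x=4 y=3 t=18
[1] x=3 y=3 t=19 →W
[2] x=2 y=3 t=20 →W
[3] x=1 y=3 t=21 →W
[4] x=0 y=3 t=22 →W
[5] x=0 y=2 t=23 →S
[6] x=0 y=1 t=24 →S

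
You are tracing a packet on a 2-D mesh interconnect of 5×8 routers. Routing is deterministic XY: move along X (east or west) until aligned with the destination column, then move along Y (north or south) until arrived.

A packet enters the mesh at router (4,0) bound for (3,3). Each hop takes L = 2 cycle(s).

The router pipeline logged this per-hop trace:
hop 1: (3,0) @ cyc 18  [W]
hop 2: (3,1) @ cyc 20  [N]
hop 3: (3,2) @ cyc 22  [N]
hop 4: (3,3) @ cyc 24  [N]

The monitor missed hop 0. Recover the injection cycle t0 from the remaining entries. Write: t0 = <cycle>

t0 = 16

At hop 1 the cycle is 18; in general cyc_k = t0 + kL.
Subtract one hop: t0 = 18 − 2 = 16.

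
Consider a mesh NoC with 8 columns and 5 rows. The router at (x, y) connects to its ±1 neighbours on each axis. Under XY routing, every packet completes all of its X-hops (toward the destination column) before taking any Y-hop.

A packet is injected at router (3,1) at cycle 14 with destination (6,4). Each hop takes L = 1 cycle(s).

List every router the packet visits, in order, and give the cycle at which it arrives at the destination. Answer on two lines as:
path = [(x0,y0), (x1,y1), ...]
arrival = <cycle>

path = [(3,1), (4,1), (5,1), (6,1), (6,2), (6,3), (6,4)]
arrival = 20

  0. router=(3,1) cycle=14 (inject)
  1. router=(4,1) cycle=15 dir=E
  2. router=(5,1) cycle=16 dir=E
  3. router=(6,1) cycle=17 dir=E
  4. router=(6,2) cycle=18 dir=N
  5. router=(6,3) cycle=19 dir=N
  6. router=(6,4) cycle=20 dir=N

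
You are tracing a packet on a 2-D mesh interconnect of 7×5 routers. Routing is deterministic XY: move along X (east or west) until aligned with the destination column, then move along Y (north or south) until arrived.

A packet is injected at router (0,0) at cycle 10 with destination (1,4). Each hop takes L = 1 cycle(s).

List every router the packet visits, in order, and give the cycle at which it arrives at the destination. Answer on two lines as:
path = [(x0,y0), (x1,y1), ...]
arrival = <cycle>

path = [(0,0), (1,0), (1,1), (1,2), (1,3), (1,4)]
arrival = 15

#0 — 0,0 | c10
#1 — 1,0 | c11 | E
#2 — 1,1 | c12 | N
#3 — 1,2 | c13 | N
#4 — 1,3 | c14 | N
#5 — 1,4 | c15 | N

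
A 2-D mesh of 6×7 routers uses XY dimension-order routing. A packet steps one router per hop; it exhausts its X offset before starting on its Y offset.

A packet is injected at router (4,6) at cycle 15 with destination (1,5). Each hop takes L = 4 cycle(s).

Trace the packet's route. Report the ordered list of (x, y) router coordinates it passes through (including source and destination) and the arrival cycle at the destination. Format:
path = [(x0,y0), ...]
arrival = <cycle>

#0 — 4,6 | c15
#1 — 3,6 | c19 | W
#2 — 2,6 | c23 | W
#3 — 1,6 | c27 | W
#4 — 1,5 | c31 | S

path = [(4,6), (3,6), (2,6), (1,6), (1,5)]
arrival = 31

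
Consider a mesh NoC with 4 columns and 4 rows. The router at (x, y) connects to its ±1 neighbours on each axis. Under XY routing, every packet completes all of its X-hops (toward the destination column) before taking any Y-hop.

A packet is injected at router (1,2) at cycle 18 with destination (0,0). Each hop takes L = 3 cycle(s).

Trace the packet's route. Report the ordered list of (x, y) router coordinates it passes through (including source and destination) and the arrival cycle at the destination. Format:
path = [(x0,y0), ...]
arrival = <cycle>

path = [(1,2), (0,2), (0,1), (0,0)]
arrival = 27

[0] x=1 y=2 t=18
[1] x=0 y=2 t=21 →W
[2] x=0 y=1 t=24 →S
[3] x=0 y=0 t=27 →S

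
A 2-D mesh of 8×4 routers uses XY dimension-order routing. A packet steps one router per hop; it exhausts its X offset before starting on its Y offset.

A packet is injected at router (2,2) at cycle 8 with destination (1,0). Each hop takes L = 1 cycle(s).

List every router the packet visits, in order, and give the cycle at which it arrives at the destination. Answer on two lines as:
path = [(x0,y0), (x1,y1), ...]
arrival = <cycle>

path = [(2,2), (1,2), (1,1), (1,0)]
arrival = 11

src (2,2)  cyc=8
W→(1,2)  cyc=9
S→(1,1)  cyc=10
S→(1,0)  cyc=11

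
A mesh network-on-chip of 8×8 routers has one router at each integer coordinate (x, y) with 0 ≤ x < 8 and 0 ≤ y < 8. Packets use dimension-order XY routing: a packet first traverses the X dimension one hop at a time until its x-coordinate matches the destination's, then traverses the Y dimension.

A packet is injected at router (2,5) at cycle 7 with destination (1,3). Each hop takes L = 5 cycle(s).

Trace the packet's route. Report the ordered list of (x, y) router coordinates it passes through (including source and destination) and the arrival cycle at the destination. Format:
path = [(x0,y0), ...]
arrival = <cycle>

src (2,5)  cyc=7
W→(1,5)  cyc=12
S→(1,4)  cyc=17
S→(1,3)  cyc=22

path = [(2,5), (1,5), (1,4), (1,3)]
arrival = 22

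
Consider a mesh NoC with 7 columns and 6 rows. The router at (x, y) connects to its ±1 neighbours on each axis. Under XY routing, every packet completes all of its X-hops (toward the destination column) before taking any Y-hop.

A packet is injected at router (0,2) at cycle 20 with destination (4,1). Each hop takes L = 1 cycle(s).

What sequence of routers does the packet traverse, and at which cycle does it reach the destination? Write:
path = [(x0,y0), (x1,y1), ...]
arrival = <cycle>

t=20: at (0,2)
t=21: at (1,2) after E
t=22: at (2,2) after E
t=23: at (3,2) after E
t=24: at (4,2) after E
t=25: at (4,1) after S

path = [(0,2), (1,2), (2,2), (3,2), (4,2), (4,1)]
arrival = 25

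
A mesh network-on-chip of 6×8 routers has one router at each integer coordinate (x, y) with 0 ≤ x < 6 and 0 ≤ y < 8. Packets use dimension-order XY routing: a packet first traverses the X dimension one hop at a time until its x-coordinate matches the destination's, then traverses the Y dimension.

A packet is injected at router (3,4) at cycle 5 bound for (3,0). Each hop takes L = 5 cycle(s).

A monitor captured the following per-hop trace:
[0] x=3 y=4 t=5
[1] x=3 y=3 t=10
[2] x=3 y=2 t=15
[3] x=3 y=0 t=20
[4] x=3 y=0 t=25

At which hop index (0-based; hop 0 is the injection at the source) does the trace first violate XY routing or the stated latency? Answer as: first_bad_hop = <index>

check 1→ d=(0,-1) cyc+5: ok
check 2→ d=(0,-1) cyc+5: ok
check 3→ d=(0,-2) cyc+5: BAD: non-unit step

first_bad_hop = 3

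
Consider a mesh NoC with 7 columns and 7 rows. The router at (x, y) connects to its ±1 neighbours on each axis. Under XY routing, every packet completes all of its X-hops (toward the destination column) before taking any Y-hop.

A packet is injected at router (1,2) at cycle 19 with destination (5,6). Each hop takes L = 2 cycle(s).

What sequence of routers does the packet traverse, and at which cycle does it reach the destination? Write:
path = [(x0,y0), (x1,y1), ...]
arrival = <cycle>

  0. router=(1,2) cycle=19 (inject)
  1. router=(2,2) cycle=21 dir=E
  2. router=(3,2) cycle=23 dir=E
  3. router=(4,2) cycle=25 dir=E
  4. router=(5,2) cycle=27 dir=E
  5. router=(5,3) cycle=29 dir=N
  6. router=(5,4) cycle=31 dir=N
  7. router=(5,5) cycle=33 dir=N
  8. router=(5,6) cycle=35 dir=N

path = [(1,2), (2,2), (3,2), (4,2), (5,2), (5,3), (5,4), (5,5), (5,6)]
arrival = 35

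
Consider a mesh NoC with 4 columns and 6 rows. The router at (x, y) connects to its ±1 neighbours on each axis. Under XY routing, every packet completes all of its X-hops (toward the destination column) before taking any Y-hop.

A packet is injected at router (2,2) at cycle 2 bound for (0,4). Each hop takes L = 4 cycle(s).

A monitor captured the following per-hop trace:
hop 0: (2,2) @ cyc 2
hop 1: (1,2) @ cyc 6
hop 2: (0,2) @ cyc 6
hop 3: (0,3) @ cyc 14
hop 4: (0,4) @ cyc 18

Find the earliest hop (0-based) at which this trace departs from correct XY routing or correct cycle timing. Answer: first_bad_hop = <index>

check 1→ d=(-1,0) cyc+4: ok
check 2→ d=(-1,0) cyc+0: BAD: Δcyc=0≠L

first_bad_hop = 2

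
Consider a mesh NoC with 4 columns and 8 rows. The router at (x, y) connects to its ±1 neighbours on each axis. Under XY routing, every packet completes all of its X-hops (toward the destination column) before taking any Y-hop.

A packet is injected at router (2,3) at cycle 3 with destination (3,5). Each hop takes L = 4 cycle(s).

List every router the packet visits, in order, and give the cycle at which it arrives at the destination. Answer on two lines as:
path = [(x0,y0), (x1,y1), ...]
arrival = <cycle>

[0] x=2 y=3 t=3
[1] x=3 y=3 t=7 →E
[2] x=3 y=4 t=11 →N
[3] x=3 y=5 t=15 →N

path = [(2,3), (3,3), (3,4), (3,5)]
arrival = 15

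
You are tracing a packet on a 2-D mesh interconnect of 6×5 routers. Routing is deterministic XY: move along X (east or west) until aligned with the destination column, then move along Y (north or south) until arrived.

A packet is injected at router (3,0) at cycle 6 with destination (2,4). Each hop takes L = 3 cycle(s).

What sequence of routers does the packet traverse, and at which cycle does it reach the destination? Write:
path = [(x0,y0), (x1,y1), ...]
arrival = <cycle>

src (3,0)  cyc=6
W→(2,0)  cyc=9
N→(2,1)  cyc=12
N→(2,2)  cyc=15
N→(2,3)  cyc=18
N→(2,4)  cyc=21

path = [(3,0), (2,0), (2,1), (2,2), (2,3), (2,4)]
arrival = 21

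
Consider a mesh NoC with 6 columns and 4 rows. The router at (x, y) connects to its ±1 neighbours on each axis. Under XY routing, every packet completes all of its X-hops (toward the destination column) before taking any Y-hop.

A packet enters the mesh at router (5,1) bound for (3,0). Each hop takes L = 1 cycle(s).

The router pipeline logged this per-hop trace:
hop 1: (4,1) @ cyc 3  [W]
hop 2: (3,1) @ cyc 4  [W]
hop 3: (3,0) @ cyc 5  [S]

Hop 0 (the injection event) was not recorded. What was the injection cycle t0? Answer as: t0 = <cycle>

The first recorded entry is hop 1 at cycle 3.
So t0 = 3 − 1·1 = 2.

t0 = 2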